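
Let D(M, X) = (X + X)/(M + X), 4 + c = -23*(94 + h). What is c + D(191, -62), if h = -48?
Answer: -137122/129 ≈ -1063.0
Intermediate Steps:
c = -1062 (c = -4 - 23*(94 - 48) = -4 - 23*46 = -4 - 1058 = -1062)
D(M, X) = 2*X/(M + X) (D(M, X) = (2*X)/(M + X) = 2*X/(M + X))
c + D(191, -62) = -1062 + 2*(-62)/(191 - 62) = -1062 + 2*(-62)/129 = -1062 + 2*(-62)*(1/129) = -1062 - 124/129 = -137122/129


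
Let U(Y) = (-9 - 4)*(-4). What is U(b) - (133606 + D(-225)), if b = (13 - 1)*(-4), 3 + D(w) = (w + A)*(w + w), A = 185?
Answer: -151551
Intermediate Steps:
D(w) = -3 + 2*w*(185 + w) (D(w) = -3 + (w + 185)*(w + w) = -3 + (185 + w)*(2*w) = -3 + 2*w*(185 + w))
b = -48 (b = 12*(-4) = -48)
U(Y) = 52 (U(Y) = -13*(-4) = 52)
U(b) - (133606 + D(-225)) = 52 - (133606 + (-3 + 2*(-225)**2 + 370*(-225))) = 52 - (133606 + (-3 + 2*50625 - 83250)) = 52 - (133606 + (-3 + 101250 - 83250)) = 52 - (133606 + 17997) = 52 - 1*151603 = 52 - 151603 = -151551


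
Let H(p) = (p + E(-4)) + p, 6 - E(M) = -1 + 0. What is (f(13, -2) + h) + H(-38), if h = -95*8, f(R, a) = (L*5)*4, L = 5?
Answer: -729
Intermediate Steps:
E(M) = 7 (E(M) = 6 - (-1 + 0) = 6 - 1*(-1) = 6 + 1 = 7)
f(R, a) = 100 (f(R, a) = (5*5)*4 = 25*4 = 100)
h = -760
H(p) = 7 + 2*p (H(p) = (p + 7) + p = (7 + p) + p = 7 + 2*p)
(f(13, -2) + h) + H(-38) = (100 - 760) + (7 + 2*(-38)) = -660 + (7 - 76) = -660 - 69 = -729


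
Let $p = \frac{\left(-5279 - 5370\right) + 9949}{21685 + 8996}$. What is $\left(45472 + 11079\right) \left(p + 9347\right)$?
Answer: $\frac{2316770114351}{4383} \approx 5.2858 \cdot 10^{8}$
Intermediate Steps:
$p = - \frac{100}{4383}$ ($p = \frac{\left(-5279 - 5370\right) + 9949}{30681} = \left(-10649 + 9949\right) \frac{1}{30681} = \left(-700\right) \frac{1}{30681} = - \frac{100}{4383} \approx -0.022815$)
$\left(45472 + 11079\right) \left(p + 9347\right) = \left(45472 + 11079\right) \left(- \frac{100}{4383} + 9347\right) = 56551 \cdot \frac{40967801}{4383} = \frac{2316770114351}{4383}$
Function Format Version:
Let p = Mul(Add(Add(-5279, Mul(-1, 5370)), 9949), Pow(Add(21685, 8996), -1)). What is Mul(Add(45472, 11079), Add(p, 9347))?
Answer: Rational(2316770114351, 4383) ≈ 5.2858e+8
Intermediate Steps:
p = Rational(-100, 4383) (p = Mul(Add(Add(-5279, -5370), 9949), Pow(30681, -1)) = Mul(Add(-10649, 9949), Rational(1, 30681)) = Mul(-700, Rational(1, 30681)) = Rational(-100, 4383) ≈ -0.022815)
Mul(Add(45472, 11079), Add(p, 9347)) = Mul(Add(45472, 11079), Add(Rational(-100, 4383), 9347)) = Mul(56551, Rational(40967801, 4383)) = Rational(2316770114351, 4383)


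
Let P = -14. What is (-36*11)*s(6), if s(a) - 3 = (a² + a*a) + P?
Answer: -24156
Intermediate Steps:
s(a) = -11 + 2*a² (s(a) = 3 + ((a² + a*a) - 14) = 3 + ((a² + a²) - 14) = 3 + (2*a² - 14) = 3 + (-14 + 2*a²) = -11 + 2*a²)
(-36*11)*s(6) = (-36*11)*(-11 + 2*6²) = -396*(-11 + 2*36) = -396*(-11 + 72) = -396*61 = -24156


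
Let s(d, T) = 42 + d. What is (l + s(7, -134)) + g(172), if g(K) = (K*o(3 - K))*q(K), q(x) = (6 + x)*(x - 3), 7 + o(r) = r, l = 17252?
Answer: -910625003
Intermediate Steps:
o(r) = -7 + r
q(x) = (-3 + x)*(6 + x) (q(x) = (6 + x)*(-3 + x) = (-3 + x)*(6 + x))
g(K) = K*(-4 - K)*(-18 + K**2 + 3*K) (g(K) = (K*(-7 + (3 - K)))*(-18 + K**2 + 3*K) = (K*(-4 - K))*(-18 + K**2 + 3*K) = K*(-4 - K)*(-18 + K**2 + 3*K))
(l + s(7, -134)) + g(172) = (17252 + (42 + 7)) - 1*172*(4 + 172)*(-18 + 172**2 + 3*172) = (17252 + 49) - 1*172*176*(-18 + 29584 + 516) = 17301 - 1*172*176*30082 = 17301 - 910642304 = -910625003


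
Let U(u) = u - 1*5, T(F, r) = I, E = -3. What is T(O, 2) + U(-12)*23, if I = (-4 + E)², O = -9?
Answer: -342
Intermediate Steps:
I = 49 (I = (-4 - 3)² = (-7)² = 49)
T(F, r) = 49
U(u) = -5 + u (U(u) = u - 5 = -5 + u)
T(O, 2) + U(-12)*23 = 49 + (-5 - 12)*23 = 49 - 17*23 = 49 - 391 = -342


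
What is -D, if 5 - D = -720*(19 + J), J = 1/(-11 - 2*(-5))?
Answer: -12965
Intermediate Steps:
J = -1 (J = 1/(-11 + 10) = 1/(-1) = -1)
D = 12965 (D = 5 - (-40)*18*(19 - 1) = 5 - (-40)*18*18 = 5 - (-40)*324 = 5 - 1*(-12960) = 5 + 12960 = 12965)
-D = -1*12965 = -12965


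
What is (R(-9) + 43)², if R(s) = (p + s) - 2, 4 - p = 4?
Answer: 1024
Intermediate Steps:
p = 0 (p = 4 - 1*4 = 4 - 4 = 0)
R(s) = -2 + s (R(s) = (0 + s) - 2 = s - 2 = -2 + s)
(R(-9) + 43)² = ((-2 - 9) + 43)² = (-11 + 43)² = 32² = 1024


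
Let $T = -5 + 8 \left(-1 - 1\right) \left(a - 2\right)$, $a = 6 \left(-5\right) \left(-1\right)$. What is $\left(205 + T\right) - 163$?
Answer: $-411$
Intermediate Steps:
$a = 30$ ($a = \left(-30\right) \left(-1\right) = 30$)
$T = -453$ ($T = -5 + 8 \left(-1 - 1\right) \left(30 - 2\right) = -5 + 8 \left(\left(-2\right) 28\right) = -5 + 8 \left(-56\right) = -5 - 448 = -453$)
$\left(205 + T\right) - 163 = \left(205 - 453\right) - 163 = -248 - 163 = -411$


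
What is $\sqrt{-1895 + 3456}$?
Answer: $\sqrt{1561} \approx 39.51$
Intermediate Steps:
$\sqrt{-1895 + 3456} = \sqrt{1561}$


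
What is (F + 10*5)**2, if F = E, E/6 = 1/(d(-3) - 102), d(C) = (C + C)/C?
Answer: 6235009/2500 ≈ 2494.0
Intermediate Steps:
d(C) = 2 (d(C) = (2*C)/C = 2)
E = -3/50 (E = 6/(2 - 102) = 6/(-100) = 6*(-1/100) = -3/50 ≈ -0.060000)
F = -3/50 ≈ -0.060000
(F + 10*5)**2 = (-3/50 + 10*5)**2 = (-3/50 + 50)**2 = (2497/50)**2 = 6235009/2500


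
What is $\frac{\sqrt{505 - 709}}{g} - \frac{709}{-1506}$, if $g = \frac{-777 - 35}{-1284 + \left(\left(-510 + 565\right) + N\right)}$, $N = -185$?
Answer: $\frac{709}{1506} + \frac{101 i \sqrt{51}}{29} \approx 0.47078 + 24.872 i$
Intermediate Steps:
$g = \frac{58}{101}$ ($g = \frac{-777 - 35}{-1284 + \left(\left(-510 + 565\right) - 185\right)} = - \frac{812}{-1284 + \left(55 - 185\right)} = - \frac{812}{-1284 - 130} = - \frac{812}{-1414} = \left(-812\right) \left(- \frac{1}{1414}\right) = \frac{58}{101} \approx 0.57426$)
$\frac{\sqrt{505 - 709}}{g} - \frac{709}{-1506} = \frac{\sqrt{505 - 709}}{\frac{58}{101}} - \frac{709}{-1506} = \sqrt{-204} \cdot \frac{101}{58} - - \frac{709}{1506} = 2 i \sqrt{51} \cdot \frac{101}{58} + \frac{709}{1506} = \frac{101 i \sqrt{51}}{29} + \frac{709}{1506} = \frac{709}{1506} + \frac{101 i \sqrt{51}}{29}$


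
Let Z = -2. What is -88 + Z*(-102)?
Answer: 116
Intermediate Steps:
-88 + Z*(-102) = -88 - 2*(-102) = -88 + 204 = 116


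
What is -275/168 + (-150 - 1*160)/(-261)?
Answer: -6565/14616 ≈ -0.44917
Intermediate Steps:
-275/168 + (-150 - 1*160)/(-261) = -275*1/168 + (-150 - 160)*(-1/261) = -275/168 - 310*(-1/261) = -275/168 + 310/261 = -6565/14616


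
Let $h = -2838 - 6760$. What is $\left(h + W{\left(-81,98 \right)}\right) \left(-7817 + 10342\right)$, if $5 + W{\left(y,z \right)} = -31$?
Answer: $-24325850$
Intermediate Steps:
$h = -9598$ ($h = -2838 - 6760 = -9598$)
$W{\left(y,z \right)} = -36$ ($W{\left(y,z \right)} = -5 - 31 = -36$)
$\left(h + W{\left(-81,98 \right)}\right) \left(-7817 + 10342\right) = \left(-9598 - 36\right) \left(-7817 + 10342\right) = \left(-9634\right) 2525 = -24325850$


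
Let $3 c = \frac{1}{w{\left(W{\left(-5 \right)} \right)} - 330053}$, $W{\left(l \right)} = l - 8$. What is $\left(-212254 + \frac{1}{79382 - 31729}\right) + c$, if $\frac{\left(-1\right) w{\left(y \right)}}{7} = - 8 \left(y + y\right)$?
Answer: $- \frac{10059182984388400}{47392195131} \approx -2.1225 \cdot 10^{5}$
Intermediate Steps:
$W{\left(l \right)} = -8 + l$
$w{\left(y \right)} = 112 y$ ($w{\left(y \right)} = - 7 \left(- 8 \left(y + y\right)\right) = - 7 \left(- 8 \cdot 2 y\right) = - 7 \left(- 16 y\right) = 112 y$)
$c = - \frac{1}{994527}$ ($c = \frac{1}{3 \left(112 \left(-8 - 5\right) - 330053\right)} = \frac{1}{3 \left(112 \left(-13\right) - 330053\right)} = \frac{1}{3 \left(-1456 - 330053\right)} = \frac{1}{3 \left(-331509\right)} = \frac{1}{3} \left(- \frac{1}{331509}\right) = - \frac{1}{994527} \approx -1.0055 \cdot 10^{-6}$)
$\left(-212254 + \frac{1}{79382 - 31729}\right) + c = \left(-212254 + \frac{1}{79382 - 31729}\right) - \frac{1}{994527} = \left(-212254 + \frac{1}{47653}\right) - \frac{1}{994527} = - \frac{10114539861}{47653} - \frac{1}{994527} = - \frac{10059182984388400}{47392195131}$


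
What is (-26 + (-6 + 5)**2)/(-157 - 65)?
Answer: 25/222 ≈ 0.11261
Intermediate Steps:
(-26 + (-6 + 5)**2)/(-157 - 65) = (-26 + (-1)**2)/(-222) = (-26 + 1)*(-1/222) = -25*(-1/222) = 25/222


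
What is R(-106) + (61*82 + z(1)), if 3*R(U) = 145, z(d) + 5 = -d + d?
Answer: 15136/3 ≈ 5045.3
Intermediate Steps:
z(d) = -5 (z(d) = -5 + (-d + d) = -5 + 0 = -5)
R(U) = 145/3 (R(U) = (⅓)*145 = 145/3)
R(-106) + (61*82 + z(1)) = 145/3 + (61*82 - 5) = 145/3 + (5002 - 5) = 145/3 + 4997 = 15136/3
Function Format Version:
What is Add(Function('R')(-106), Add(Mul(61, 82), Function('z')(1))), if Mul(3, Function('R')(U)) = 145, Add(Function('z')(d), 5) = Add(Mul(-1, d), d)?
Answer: Rational(15136, 3) ≈ 5045.3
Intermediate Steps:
Function('z')(d) = -5 (Function('z')(d) = Add(-5, Add(Mul(-1, d), d)) = Add(-5, 0) = -5)
Function('R')(U) = Rational(145, 3) (Function('R')(U) = Mul(Rational(1, 3), 145) = Rational(145, 3))
Add(Function('R')(-106), Add(Mul(61, 82), Function('z')(1))) = Add(Rational(145, 3), Add(Mul(61, 82), -5)) = Add(Rational(145, 3), Add(5002, -5)) = Add(Rational(145, 3), 4997) = Rational(15136, 3)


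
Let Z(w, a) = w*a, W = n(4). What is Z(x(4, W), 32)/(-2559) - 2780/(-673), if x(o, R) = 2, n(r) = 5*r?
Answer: 7070948/1722207 ≈ 4.1058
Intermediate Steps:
W = 20 (W = 5*4 = 20)
Z(w, a) = a*w
Z(x(4, W), 32)/(-2559) - 2780/(-673) = (32*2)/(-2559) - 2780/(-673) = 64*(-1/2559) - 2780*(-1/673) = -64/2559 + 2780/673 = 7070948/1722207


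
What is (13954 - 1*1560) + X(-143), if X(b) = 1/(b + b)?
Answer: 3544683/286 ≈ 12394.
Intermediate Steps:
X(b) = 1/(2*b)
(13954 - 1*1560) + X(-143) = (13954 - 1*1560) + (½)/(-143) = (13954 - 1560) + (½)*(-1/143) = 12394 - 1/286 = 3544683/286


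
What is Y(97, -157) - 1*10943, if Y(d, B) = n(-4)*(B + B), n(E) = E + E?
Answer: -8431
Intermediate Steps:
n(E) = 2*E
Y(d, B) = -16*B (Y(d, B) = (2*(-4))*(B + B) = -16*B)
Y(97, -157) - 1*10943 = -16*(-157) - 1*10943 = 2512 - 10943 = -8431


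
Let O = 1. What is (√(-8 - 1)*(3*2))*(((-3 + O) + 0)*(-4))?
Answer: 144*I ≈ 144.0*I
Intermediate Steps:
(√(-8 - 1)*(3*2))*(((-3 + O) + 0)*(-4)) = (√(-8 - 1)*(3*2))*(((-3 + 1) + 0)*(-4)) = (√(-9)*6)*((-2 + 0)*(-4)) = ((3*I)*6)*(-2*(-4)) = (18*I)*8 = 144*I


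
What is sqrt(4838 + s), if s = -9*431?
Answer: sqrt(959) ≈ 30.968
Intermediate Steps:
s = -3879
sqrt(4838 + s) = sqrt(4838 - 3879) = sqrt(959)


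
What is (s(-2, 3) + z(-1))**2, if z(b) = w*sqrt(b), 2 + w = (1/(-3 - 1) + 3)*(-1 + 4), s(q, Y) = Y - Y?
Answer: -625/16 ≈ -39.063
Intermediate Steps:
s(q, Y) = 0
w = 25/4 (w = -2 + (1/(-3 - 1) + 3)*(-1 + 4) = -2 + (1/(-4) + 3)*3 = -2 + (-1/4 + 3)*3 = -2 + (11/4)*3 = -2 + 33/4 = 25/4 ≈ 6.2500)
z(b) = 25*sqrt(b)/4
(s(-2, 3) + z(-1))**2 = (0 + 25*sqrt(-1)/4)**2 = (0 + 25*I/4)**2 = (25*I/4)**2 = -625/16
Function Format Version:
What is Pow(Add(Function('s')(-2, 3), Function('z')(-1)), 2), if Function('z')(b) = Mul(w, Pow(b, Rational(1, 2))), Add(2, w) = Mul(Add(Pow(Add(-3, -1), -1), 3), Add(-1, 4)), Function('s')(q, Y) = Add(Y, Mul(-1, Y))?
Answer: Rational(-625, 16) ≈ -39.063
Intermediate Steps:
Function('s')(q, Y) = 0
w = Rational(25, 4) (w = Add(-2, Mul(Add(Pow(Add(-3, -1), -1), 3), Add(-1, 4))) = Add(-2, Mul(Add(Pow(-4, -1), 3), 3)) = Add(-2, Mul(Add(Rational(-1, 4), 3), 3)) = Add(-2, Mul(Rational(11, 4), 3)) = Add(-2, Rational(33, 4)) = Rational(25, 4) ≈ 6.2500)
Function('z')(b) = Mul(Rational(25, 4), Pow(b, Rational(1, 2)))
Pow(Add(Function('s')(-2, 3), Function('z')(-1)), 2) = Pow(Add(0, Mul(Rational(25, 4), Pow(-1, Rational(1, 2)))), 2) = Pow(Add(0, Mul(Rational(25, 4), I)), 2) = Pow(Mul(Rational(25, 4), I), 2) = Rational(-625, 16)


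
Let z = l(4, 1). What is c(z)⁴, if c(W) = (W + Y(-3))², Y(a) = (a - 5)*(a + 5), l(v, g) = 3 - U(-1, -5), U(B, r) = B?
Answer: 429981696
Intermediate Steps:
l(v, g) = 4 (l(v, g) = 3 - 1*(-1) = 3 + 1 = 4)
z = 4
Y(a) = (-5 + a)*(5 + a)
c(W) = (-16 + W)² (c(W) = (W + (-25 + (-3)²))² = (W + (-25 + 9))² = (W - 16)² = (-16 + W)²)
c(z)⁴ = ((-16 + 4)²)⁴ = ((-12)²)⁴ = 144⁴ = 429981696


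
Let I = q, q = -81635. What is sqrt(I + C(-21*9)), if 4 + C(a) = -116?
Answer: I*sqrt(81755) ≈ 285.93*I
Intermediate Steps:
C(a) = -120 (C(a) = -4 - 116 = -120)
I = -81635
sqrt(I + C(-21*9)) = sqrt(-81635 - 120) = sqrt(-81755) = I*sqrt(81755)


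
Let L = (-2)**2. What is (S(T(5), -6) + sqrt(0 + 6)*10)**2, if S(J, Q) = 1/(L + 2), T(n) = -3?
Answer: 21601/36 + 10*sqrt(6)/3 ≈ 608.19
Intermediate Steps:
L = 4
S(J, Q) = 1/6 (S(J, Q) = 1/(4 + 2) = 1/6)
(S(T(5), -6) + sqrt(0 + 6)*10)**2 = (1/6 + sqrt(0 + 6)*10)**2 = (1/6 + sqrt(6)*10)**2 = (1/6 + 10*sqrt(6))**2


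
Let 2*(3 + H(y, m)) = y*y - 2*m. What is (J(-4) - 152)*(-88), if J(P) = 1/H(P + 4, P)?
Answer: 13288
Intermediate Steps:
H(y, m) = -3 + y²/2 - m (H(y, m) = -3 + (y*y - 2*m)/2 = -3 + (y² - 2*m)/2 = -3 + (y²/2 - m) = -3 + y²/2 - m)
J(P) = 1/(-3 + (4 + P)²/2 - P) (J(P) = 1/(-3 + (P + 4)²/2 - P) = 1/(-3 + (4 + P)²/2 - P))
(J(-4) - 152)*(-88) = (2/(10 + (-4)² + 6*(-4)) - 152)*(-88) = (2/(10 + 16 - 24) - 152)*(-88) = (2/2 - 152)*(-88) = (2*(½) - 152)*(-88) = (1 - 152)*(-88) = -151*(-88) = 13288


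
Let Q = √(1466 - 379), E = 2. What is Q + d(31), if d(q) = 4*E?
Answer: 8 + √1087 ≈ 40.970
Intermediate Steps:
d(q) = 8 (d(q) = 4*2 = 8)
Q = √1087 ≈ 32.970
Q + d(31) = √1087 + 8 = 8 + √1087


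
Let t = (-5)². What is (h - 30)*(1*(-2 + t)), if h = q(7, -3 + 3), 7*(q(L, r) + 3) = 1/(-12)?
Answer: -63779/84 ≈ -759.27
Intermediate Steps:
q(L, r) = -253/84 (q(L, r) = -3 + (⅐)/(-12) = -3 + (⅐)*(-1/12) = -3 - 1/84 = -253/84)
t = 25
h = -253/84 ≈ -3.0119
(h - 30)*(1*(-2 + t)) = (-253/84 - 30)*(1*(-2 + 25)) = -2773*23/84 = -2773/84*23 = -63779/84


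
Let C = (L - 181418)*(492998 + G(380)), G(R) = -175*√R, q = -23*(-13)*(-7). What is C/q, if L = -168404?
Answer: 172461546356/2093 - 17491100*√95/299 ≈ 8.1829e+7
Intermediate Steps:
q = -2093 (q = 299*(-7) = -2093)
C = -172461546356 + 122437700*√95 (C = (-168404 - 181418)*(492998 - 350*√95) = -349822*(492998 - 350*√95) = -172461546356 + 122437700*√95 ≈ -1.7127e+11)
C/q = (-172461546356 + 122437700*√95)/(-2093) = (-172461546356 + 122437700*√95)*(-1/2093) = 172461546356/2093 - 17491100*√95/299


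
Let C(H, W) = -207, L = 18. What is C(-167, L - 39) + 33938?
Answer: 33731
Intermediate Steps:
C(-167, L - 39) + 33938 = -207 + 33938 = 33731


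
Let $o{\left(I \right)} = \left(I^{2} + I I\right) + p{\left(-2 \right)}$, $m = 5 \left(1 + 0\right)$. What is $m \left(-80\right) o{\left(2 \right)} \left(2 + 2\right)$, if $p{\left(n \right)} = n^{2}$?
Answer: $-19200$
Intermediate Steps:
$m = 5$ ($m = 5 \cdot 1 = 5$)
$o{\left(I \right)} = 4 + 2 I^{2}$ ($o{\left(I \right)} = \left(I^{2} + I I\right) + \left(-2\right)^{2} = \left(I^{2} + I^{2}\right) + 4 = 2 I^{2} + 4 = 4 + 2 I^{2}$)
$m \left(-80\right) o{\left(2 \right)} \left(2 + 2\right) = 5 \left(-80\right) \left(4 + 2 \cdot 2^{2}\right) \left(2 + 2\right) = - 400 \left(4 + 2 \cdot 4\right) 4 = - 400 \left(4 + 8\right) 4 = - 400 \cdot 12 \cdot 4 = \left(-400\right) 48 = -19200$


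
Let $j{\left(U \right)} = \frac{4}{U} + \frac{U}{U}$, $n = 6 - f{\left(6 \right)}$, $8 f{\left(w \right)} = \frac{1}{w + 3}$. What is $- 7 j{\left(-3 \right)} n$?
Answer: $\frac{3017}{216} \approx 13.968$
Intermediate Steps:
$f{\left(w \right)} = \frac{1}{8 \left(3 + w\right)}$ ($f{\left(w \right)} = \frac{1}{8 \left(w + 3\right)} = \frac{1}{8 \left(3 + w\right)}$)
$n = \frac{431}{72}$ ($n = 6 - \frac{1}{8 \left(3 + 6\right)} = 6 - \frac{1}{8 \cdot 9} = 6 - \frac{1}{8} \cdot \frac{1}{9} = 6 - \frac{1}{72} = \frac{431}{72} \approx 5.9861$)
$j{\left(U \right)} = 1 + \frac{4}{U}$ ($j{\left(U \right)} = \frac{4}{U} + 1 = 1 + \frac{4}{U}$)
$- 7 j{\left(-3 \right)} n = - 7 \frac{4 - 3}{-3} \cdot \frac{431}{72} = - 7 \left(\left(- \frac{1}{3}\right) 1\right) \frac{431}{72} = \left(-7\right) \left(- \frac{1}{3}\right) \frac{431}{72} = \frac{7}{3} \cdot \frac{431}{72} = \frac{3017}{216}$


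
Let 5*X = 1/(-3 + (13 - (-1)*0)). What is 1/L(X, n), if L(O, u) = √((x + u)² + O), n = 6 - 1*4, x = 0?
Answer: 5*√402/201 ≈ 0.49875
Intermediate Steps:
n = 2 (n = 6 - 4 = 2)
X = 1/50 (X = 1/(5*(-3 + (13 - (-1)*0))) = 1/(5*(-3 + (13 - 1*0))) = 1/(5*(-3 + (13 + 0))) = 1/(5*(-3 + 13)) = (⅕)/10 = (⅕)*(⅒) = 1/50 ≈ 0.020000)
L(O, u) = √(O + u²) (L(O, u) = √((0 + u)² + O) = √(u² + O) = √(O + u²))
1/L(X, n) = 1/(√(1/50 + 2²)) = 1/(√(1/50 + 4)) = 1/(√(201/50)) = 1/(√402/10) = 5*√402/201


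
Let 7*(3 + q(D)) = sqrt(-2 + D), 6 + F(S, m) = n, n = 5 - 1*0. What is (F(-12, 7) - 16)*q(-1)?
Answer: 51 - 17*I*sqrt(3)/7 ≈ 51.0 - 4.2064*I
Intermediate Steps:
n = 5 (n = 5 + 0 = 5)
F(S, m) = -1 (F(S, m) = -6 + 5 = -1)
q(D) = -3 + sqrt(-2 + D)/7
(F(-12, 7) - 16)*q(-1) = (-1 - 16)*(-3 + sqrt(-2 - 1)/7) = -17*(-3 + sqrt(-3)/7) = -17*(-3 + (I*sqrt(3))/7) = -17*(-3 + I*sqrt(3)/7) = 51 - 17*I*sqrt(3)/7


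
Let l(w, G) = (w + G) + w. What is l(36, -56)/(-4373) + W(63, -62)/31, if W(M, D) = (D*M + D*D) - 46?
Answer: -472780/135563 ≈ -3.4875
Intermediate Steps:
l(w, G) = G + 2*w (l(w, G) = (G + w) + w = G + 2*w)
W(M, D) = -46 + D**2 + D*M (W(M, D) = (D*M + D**2) - 46 = (D**2 + D*M) - 46 = -46 + D**2 + D*M)
l(36, -56)/(-4373) + W(63, -62)/31 = (-56 + 2*36)/(-4373) + (-46 + (-62)**2 - 62*63)/31 = (-56 + 72)*(-1/4373) + (-46 + 3844 - 3906)*(1/31) = 16*(-1/4373) - 108*1/31 = -16/4373 - 108/31 = -472780/135563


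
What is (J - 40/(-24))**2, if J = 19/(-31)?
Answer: 9604/8649 ≈ 1.1104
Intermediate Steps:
J = -19/31 (J = 19*(-1/31) = -19/31 ≈ -0.61290)
(J - 40/(-24))**2 = (-19/31 - 40/(-24))**2 = (-19/31 - 40*(-1/24))**2 = (-19/31 + 5/3)**2 = (98/93)**2 = 9604/8649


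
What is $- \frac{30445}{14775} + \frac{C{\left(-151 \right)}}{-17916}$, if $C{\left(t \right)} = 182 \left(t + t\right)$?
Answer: $\frac{1481336}{1470605} \approx 1.0073$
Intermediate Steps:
$C{\left(t \right)} = 364 t$ ($C{\left(t \right)} = 182 \cdot 2 t = 364 t$)
$- \frac{30445}{14775} + \frac{C{\left(-151 \right)}}{-17916} = - \frac{30445}{14775} + \frac{364 \left(-151\right)}{-17916} = \left(-30445\right) \frac{1}{14775} - - \frac{13741}{4479} = - \frac{6089}{2955} + \frac{13741}{4479} = \frac{1481336}{1470605}$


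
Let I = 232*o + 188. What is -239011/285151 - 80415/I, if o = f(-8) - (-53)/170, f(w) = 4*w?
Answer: 1803548835493/173631865712 ≈ 10.387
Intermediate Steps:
o = -5387/170 (o = 4*(-8) - (-53)/170 = -32 - (-53)/170 = -32 - 1*(-53/170) = -32 + 53/170 = -5387/170 ≈ -31.688)
I = -608912/85 (I = 232*(-5387/170) + 188 = -624892/85 + 188 = -608912/85 ≈ -7163.7)
-239011/285151 - 80415/I = -239011/285151 - 80415/(-608912/85) = -239011*1/285151 - 80415*(-85/608912) = -239011/285151 + 6835275/608912 = 1803548835493/173631865712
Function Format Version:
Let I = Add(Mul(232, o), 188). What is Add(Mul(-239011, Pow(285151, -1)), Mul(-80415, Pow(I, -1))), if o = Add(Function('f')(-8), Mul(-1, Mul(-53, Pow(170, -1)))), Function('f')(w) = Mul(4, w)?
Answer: Rational(1803548835493, 173631865712) ≈ 10.387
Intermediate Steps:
o = Rational(-5387, 170) (o = Add(Mul(4, -8), Mul(-1, Mul(-53, Pow(170, -1)))) = Add(-32, Mul(-1, Mul(-53, Rational(1, 170)))) = Add(-32, Mul(-1, Rational(-53, 170))) = Add(-32, Rational(53, 170)) = Rational(-5387, 170) ≈ -31.688)
I = Rational(-608912, 85) (I = Add(Mul(232, Rational(-5387, 170)), 188) = Add(Rational(-624892, 85), 188) = Rational(-608912, 85) ≈ -7163.7)
Add(Mul(-239011, Pow(285151, -1)), Mul(-80415, Pow(I, -1))) = Add(Mul(-239011, Pow(285151, -1)), Mul(-80415, Pow(Rational(-608912, 85), -1))) = Add(Mul(-239011, Rational(1, 285151)), Mul(-80415, Rational(-85, 608912))) = Add(Rational(-239011, 285151), Rational(6835275, 608912)) = Rational(1803548835493, 173631865712)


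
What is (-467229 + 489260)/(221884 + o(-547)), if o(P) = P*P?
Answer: 22031/521093 ≈ 0.042278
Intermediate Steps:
o(P) = P**2
(-467229 + 489260)/(221884 + o(-547)) = (-467229 + 489260)/(221884 + (-547)**2) = 22031/(221884 + 299209) = 22031/521093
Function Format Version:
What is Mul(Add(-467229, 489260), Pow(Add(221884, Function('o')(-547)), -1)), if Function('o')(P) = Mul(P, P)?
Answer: Rational(22031, 521093) ≈ 0.042278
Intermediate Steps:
Function('o')(P) = Pow(P, 2)
Mul(Add(-467229, 489260), Pow(Add(221884, Function('o')(-547)), -1)) = Mul(Add(-467229, 489260), Pow(Add(221884, Pow(-547, 2)), -1)) = Mul(22031, Pow(Add(221884, 299209), -1)) = Mul(22031, Pow(521093, -1)) = Mul(22031, Rational(1, 521093)) = Rational(22031, 521093)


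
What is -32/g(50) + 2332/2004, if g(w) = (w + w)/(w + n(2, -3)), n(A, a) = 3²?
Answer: -221897/12525 ≈ -17.716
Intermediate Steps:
n(A, a) = 9
g(w) = 2*w/(9 + w) (g(w) = (w + w)/(w + 9) = (2*w)/(9 + w) = 2*w/(9 + w))
-32/g(50) + 2332/2004 = -32/(2*50/(9 + 50)) + 2332/2004 = -32/(2*50/59) + 2332*(1/2004) = -32/(2*50*(1/59)) + 583/501 = -32/100/59 + 583/501 = -32*59/100 + 583/501 = -472/25 + 583/501 = -221897/12525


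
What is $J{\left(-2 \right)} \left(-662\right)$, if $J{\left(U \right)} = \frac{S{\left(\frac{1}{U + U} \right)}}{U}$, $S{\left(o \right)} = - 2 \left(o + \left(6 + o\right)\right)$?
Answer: $-3641$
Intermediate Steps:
$S{\left(o \right)} = -12 - 4 o$ ($S{\left(o \right)} = - 2 \left(6 + 2 o\right) = -12 - 4 o$)
$J{\left(U \right)} = \frac{-12 - \frac{2}{U}}{U}$ ($J{\left(U \right)} = \frac{-12 - \frac{4}{U + U}}{U} = \frac{-12 - \frac{4}{2 U}}{U} = \frac{-12 - 4 \frac{1}{2 U}}{U} = \frac{-12 - \frac{2}{U}}{U}$)
$J{\left(-2 \right)} \left(-662\right) = \frac{2 \left(-1 - -12\right)}{4} \left(-662\right) = 2 \cdot \frac{1}{4} \left(-1 + 12\right) \left(-662\right) = 2 \cdot \frac{1}{4} \cdot 11 \left(-662\right) = \frac{11}{2} \left(-662\right) = -3641$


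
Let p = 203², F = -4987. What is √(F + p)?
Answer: √36222 ≈ 190.32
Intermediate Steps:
p = 41209
√(F + p) = √(-4987 + 41209) = √36222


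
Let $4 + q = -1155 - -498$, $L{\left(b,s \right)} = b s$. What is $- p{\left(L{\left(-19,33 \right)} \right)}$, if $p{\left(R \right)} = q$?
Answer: $661$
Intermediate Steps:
$q = -661$ ($q = -4 - 657 = -661$)
$p{\left(R \right)} = -661$
$- p{\left(L{\left(-19,33 \right)} \right)} = \left(-1\right) \left(-661\right) = 661$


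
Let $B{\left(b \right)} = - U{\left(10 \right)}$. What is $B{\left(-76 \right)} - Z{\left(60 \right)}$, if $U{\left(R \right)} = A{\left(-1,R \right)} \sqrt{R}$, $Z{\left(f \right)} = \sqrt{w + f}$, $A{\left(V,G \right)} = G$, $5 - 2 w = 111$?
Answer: $- \sqrt{7} - 10 \sqrt{10} \approx -34.269$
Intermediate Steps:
$w = -53$ ($w = \frac{5}{2} - \frac{111}{2} = -53$)
$Z{\left(f \right)} = \sqrt{-53 + f}$
$U{\left(R \right)} = R^{\frac{3}{2}}$ ($U{\left(R \right)} = R \sqrt{R} = R^{\frac{3}{2}}$)
$B{\left(b \right)} = - 10 \sqrt{10}$ ($B{\left(b \right)} = - 10^{\frac{3}{2}} = - 10 \sqrt{10}$)
$B{\left(-76 \right)} - Z{\left(60 \right)} = - 10 \sqrt{10} - \sqrt{-53 + 60} = - 10 \sqrt{10} - \sqrt{7} = - \sqrt{7} - 10 \sqrt{10}$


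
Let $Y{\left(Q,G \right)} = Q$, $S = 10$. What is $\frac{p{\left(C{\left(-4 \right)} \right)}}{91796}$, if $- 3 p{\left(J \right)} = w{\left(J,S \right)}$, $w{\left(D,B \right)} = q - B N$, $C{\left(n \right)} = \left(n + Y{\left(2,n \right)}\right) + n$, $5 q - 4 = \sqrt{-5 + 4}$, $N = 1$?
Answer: $\frac{23}{688470} - \frac{i}{1376940} \approx 3.3407 \cdot 10^{-5} - 7.2625 \cdot 10^{-7} i$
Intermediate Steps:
$q = \frac{4}{5} + \frac{i}{5}$ ($q = \frac{4}{5} + \frac{\sqrt{-5 + 4}}{5} = \frac{4}{5} + \frac{\sqrt{-1}}{5} = \frac{4}{5} + \frac{i}{5} \approx 0.8 + 0.2 i$)
$C{\left(n \right)} = 2 + 2 n$ ($C{\left(n \right)} = \left(n + 2\right) + n = \left(2 + n\right) + n = 2 + 2 n$)
$w{\left(D,B \right)} = \frac{4}{5} - B + \frac{i}{5}$ ($w{\left(D,B \right)} = \left(\frac{4}{5} + \frac{i}{5}\right) - B 1 = \left(\frac{4}{5} + \frac{i}{5}\right) - B = \frac{4}{5} - B + \frac{i}{5}$)
$p{\left(J \right)} = \frac{46}{15} - \frac{i}{15}$ ($p{\left(J \right)} = - \frac{\frac{4}{5} - 10 + \frac{i}{5}}{3} = - \frac{- \frac{46}{5} + \frac{i}{5}}{3} = \frac{46}{15} - \frac{i}{15}$)
$\frac{p{\left(C{\left(-4 \right)} \right)}}{91796} = \frac{\frac{46}{15} - \frac{i}{15}}{91796} = \left(\frac{46}{15} - \frac{i}{15}\right) \frac{1}{91796} = \frac{23}{688470} - \frac{i}{1376940}$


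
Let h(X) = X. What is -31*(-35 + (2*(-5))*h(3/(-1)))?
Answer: 155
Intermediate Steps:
-31*(-35 + (2*(-5))*h(3/(-1))) = -31*(-35 + (2*(-5))*(3/(-1))) = -31*(-35 - 30*(-1)) = -31*(-35 - 10*(-3)) = -31*(-35 + 30) = -31*(-5) = 155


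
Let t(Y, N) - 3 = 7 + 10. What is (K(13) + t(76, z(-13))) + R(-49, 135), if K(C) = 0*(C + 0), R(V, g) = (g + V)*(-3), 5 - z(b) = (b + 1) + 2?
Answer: -238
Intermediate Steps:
z(b) = 2 - b (z(b) = 5 - ((b + 1) + 2) = 5 - ((1 + b) + 2) = 5 - (3 + b) = 5 + (-3 - b) = 2 - b)
R(V, g) = -3*V - 3*g (R(V, g) = (V + g)*(-3) = -3*V - 3*g)
K(C) = 0 (K(C) = 0*C = 0)
t(Y, N) = 20 (t(Y, N) = 3 + (7 + 10) = 3 + 17 = 20)
(K(13) + t(76, z(-13))) + R(-49, 135) = (0 + 20) + (-3*(-49) - 3*135) = 20 + (147 - 405) = 20 - 258 = -238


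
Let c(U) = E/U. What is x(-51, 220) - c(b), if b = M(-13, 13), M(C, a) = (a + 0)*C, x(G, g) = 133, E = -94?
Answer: 22383/169 ≈ 132.44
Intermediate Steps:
M(C, a) = C*a (M(C, a) = a*C = C*a)
b = -169 (b = -13*13 = -169)
c(U) = -94/U
x(-51, 220) - c(b) = 133 - (-94)/(-169) = 133 - (-94)*(-1)/169 = 133 - 1*94/169 = 133 - 94/169 = 22383/169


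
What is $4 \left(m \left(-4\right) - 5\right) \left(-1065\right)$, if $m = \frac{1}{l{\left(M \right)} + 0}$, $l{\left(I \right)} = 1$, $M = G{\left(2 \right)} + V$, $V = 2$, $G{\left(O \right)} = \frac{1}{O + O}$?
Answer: $38340$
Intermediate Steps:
$G{\left(O \right)} = \frac{1}{2 O}$
$M = \frac{9}{4}$ ($M = \frac{1}{2 \cdot 2} + 2 = \frac{1}{2} \cdot \frac{1}{2} + 2 = \frac{1}{4} + 2 = \frac{9}{4} \approx 2.25$)
$m = 1$ ($m = \frac{1}{1 + 0} = 1^{-1} = 1$)
$4 \left(m \left(-4\right) - 5\right) \left(-1065\right) = 4 \left(1 \left(-4\right) - 5\right) \left(-1065\right) = 4 \left(-4 - 5\right) \left(-1065\right) = 4 \left(-9\right) \left(-1065\right) = \left(-36\right) \left(-1065\right) = 38340$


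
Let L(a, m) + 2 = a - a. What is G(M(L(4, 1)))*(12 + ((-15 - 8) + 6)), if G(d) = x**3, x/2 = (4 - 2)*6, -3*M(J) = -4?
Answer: -69120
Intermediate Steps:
L(a, m) = -2 (L(a, m) = -2 + (a - a) = -2 + 0 = -2)
M(J) = 4/3 (M(J) = -1/3*(-4) = 4/3)
x = 24 (x = 2*((4 - 2)*6) = 2*(2*6) = 2*12 = 24)
G(d) = 13824 (G(d) = 24**3 = 13824)
G(M(L(4, 1)))*(12 + ((-15 - 8) + 6)) = 13824*(12 + ((-15 - 8) + 6)) = 13824*(12 + (-23 + 6)) = 13824*(12 - 17) = 13824*(-5) = -69120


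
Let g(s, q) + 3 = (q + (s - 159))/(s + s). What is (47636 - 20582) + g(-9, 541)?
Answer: 486545/18 ≈ 27030.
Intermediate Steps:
g(s, q) = -3 + (-159 + q + s)/(2*s) (g(s, q) = -3 + (q + (s - 159))/(s + s) = -3 + (q + (-159 + s))/((2*s)) = -3 + (-159 + q + s)*(1/(2*s)) = -3 + (-159 + q + s)/(2*s))
(47636 - 20582) + g(-9, 541) = (47636 - 20582) + (1/2)*(-159 + 541 - 5*(-9))/(-9) = 27054 + (1/2)*(-1/9)*(-159 + 541 + 45) = 27054 + (1/2)*(-1/9)*427 = 27054 - 427/18 = 486545/18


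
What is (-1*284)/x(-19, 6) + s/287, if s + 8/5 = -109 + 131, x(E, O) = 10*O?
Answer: -20071/4305 ≈ -4.6623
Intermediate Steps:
s = 102/5 (s = -8/5 + (-109 + 131) = -8/5 + 22 = 102/5 ≈ 20.400)
(-1*284)/x(-19, 6) + s/287 = (-1*284)/((10*6)) + (102/5)/287 = -284/60 + (102/5)*(1/287) = -284*1/60 + 102/1435 = -71/15 + 102/1435 = -20071/4305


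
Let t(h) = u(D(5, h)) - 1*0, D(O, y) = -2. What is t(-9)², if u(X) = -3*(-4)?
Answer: 144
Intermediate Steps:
u(X) = 12
t(h) = 12 (t(h) = 12 - 1*0 = 12 + 0 = 12)
t(-9)² = 12² = 144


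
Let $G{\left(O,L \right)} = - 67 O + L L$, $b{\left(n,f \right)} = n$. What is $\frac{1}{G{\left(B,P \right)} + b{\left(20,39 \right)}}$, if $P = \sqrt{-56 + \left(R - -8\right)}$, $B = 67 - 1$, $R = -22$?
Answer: $- \frac{1}{4472} \approx -0.00022361$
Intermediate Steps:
$B = 66$
$P = i \sqrt{70}$ ($P = \sqrt{-56 - 14} = \sqrt{-70} = i \sqrt{70} \approx 8.3666 i$)
$G{\left(O,L \right)} = L^{2} - 67 O$ ($G{\left(O,L \right)} = - 67 O + L^{2} = L^{2} - 67 O$)
$\frac{1}{G{\left(B,P \right)} + b{\left(20,39 \right)}} = \frac{1}{\left(\left(i \sqrt{70}\right)^{2} - 4422\right) + 20} = \frac{1}{\left(-70 - 4422\right) + 20} = \frac{1}{-4492 + 20} = \frac{1}{-4472} = - \frac{1}{4472}$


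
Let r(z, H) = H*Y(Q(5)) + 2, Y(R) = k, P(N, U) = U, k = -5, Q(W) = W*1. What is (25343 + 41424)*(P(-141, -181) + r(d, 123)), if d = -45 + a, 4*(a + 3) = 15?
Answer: -53012998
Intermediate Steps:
Q(W) = W
a = ¾ (a = -3 + (¼)*15 = -3 + 15/4 = ¾ ≈ 0.75000)
Y(R) = -5
d = -177/4 (d = -45 + ¾ = -177/4 ≈ -44.250)
r(z, H) = 2 - 5*H (r(z, H) = H*(-5) + 2 = -5*H + 2 = 2 - 5*H)
(25343 + 41424)*(P(-141, -181) + r(d, 123)) = (25343 + 41424)*(-181 + (2 - 5*123)) = 66767*(-181 + (2 - 615)) = 66767*(-181 - 613) = 66767*(-794) = -53012998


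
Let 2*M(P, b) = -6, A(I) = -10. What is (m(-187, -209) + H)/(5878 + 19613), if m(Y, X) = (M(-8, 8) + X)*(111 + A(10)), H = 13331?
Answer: -8081/25491 ≈ -0.31701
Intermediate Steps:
M(P, b) = -3 (M(P, b) = (½)*(-6) = -3)
m(Y, X) = -303 + 101*X (m(Y, X) = (-3 + X)*(111 - 10) = (-3 + X)*101 = -303 + 101*X)
(m(-187, -209) + H)/(5878 + 19613) = ((-303 + 101*(-209)) + 13331)/(5878 + 19613) = ((-303 - 21109) + 13331)/25491 = (-21412 + 13331)*(1/25491) = -8081*1/25491 = -8081/25491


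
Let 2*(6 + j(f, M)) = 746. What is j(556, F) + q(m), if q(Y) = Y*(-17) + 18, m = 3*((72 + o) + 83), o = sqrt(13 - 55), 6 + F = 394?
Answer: -7520 - 51*I*sqrt(42) ≈ -7520.0 - 330.52*I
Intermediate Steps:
F = 388 (F = -6 + 394 = 388)
j(f, M) = 367 (j(f, M) = -6 + (1/2)*746 = -6 + 373 = 367)
o = I*sqrt(42) (o = sqrt(-42) = I*sqrt(42) ≈ 6.4807*I)
m = 465 + 3*I*sqrt(42) (m = 3*((72 + I*sqrt(42)) + 83) = 3*(155 + I*sqrt(42)) = 465 + 3*I*sqrt(42) ≈ 465.0 + 19.442*I)
q(Y) = 18 - 17*Y (q(Y) = -17*Y + 18 = 18 - 17*Y)
j(556, F) + q(m) = 367 + (18 - 17*(465 + 3*I*sqrt(42))) = 367 + (18 + (-7905 - 51*I*sqrt(42))) = 367 + (-7887 - 51*I*sqrt(42)) = -7520 - 51*I*sqrt(42)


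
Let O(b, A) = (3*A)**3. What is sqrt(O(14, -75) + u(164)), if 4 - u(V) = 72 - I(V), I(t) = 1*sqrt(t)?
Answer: sqrt(-11390693 + 2*sqrt(41)) ≈ 3375.0*I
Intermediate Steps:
O(b, A) = 27*A**3
I(t) = sqrt(t)
u(V) = -68 + sqrt(V) (u(V) = 4 - (72 - sqrt(V)) = 4 + (-72 + sqrt(V)) = -68 + sqrt(V))
sqrt(O(14, -75) + u(164)) = sqrt(27*(-75)**3 + (-68 + sqrt(164))) = sqrt(27*(-421875) + (-68 + 2*sqrt(41))) = sqrt(-11390625 + (-68 + 2*sqrt(41))) = sqrt(-11390693 + 2*sqrt(41))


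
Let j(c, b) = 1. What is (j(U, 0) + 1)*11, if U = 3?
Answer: 22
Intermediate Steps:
(j(U, 0) + 1)*11 = (1 + 1)*11 = 2*11 = 22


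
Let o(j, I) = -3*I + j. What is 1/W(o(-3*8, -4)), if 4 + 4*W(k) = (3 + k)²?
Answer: 4/77 ≈ 0.051948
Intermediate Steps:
o(j, I) = j - 3*I
W(k) = -1 + (3 + k)²/4
1/W(o(-3*8, -4)) = 1/(-1 + (3 + (-3*8 - 3*(-4)))²/4) = 1/(-1 + (3 + (-24 + 12))²/4) = 1/(-1 + (3 - 12)²/4) = 1/(-1 + (¼)*(-9)²) = 1/(-1 + (¼)*81) = 1/(-1 + 81/4) = 1/(77/4) = 4/77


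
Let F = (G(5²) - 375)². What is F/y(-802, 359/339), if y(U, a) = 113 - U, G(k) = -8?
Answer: 146689/915 ≈ 160.32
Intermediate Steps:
F = 146689 (F = (-8 - 375)² = (-383)² = 146689)
F/y(-802, 359/339) = 146689/(113 - 1*(-802)) = 146689/(113 + 802) = 146689/915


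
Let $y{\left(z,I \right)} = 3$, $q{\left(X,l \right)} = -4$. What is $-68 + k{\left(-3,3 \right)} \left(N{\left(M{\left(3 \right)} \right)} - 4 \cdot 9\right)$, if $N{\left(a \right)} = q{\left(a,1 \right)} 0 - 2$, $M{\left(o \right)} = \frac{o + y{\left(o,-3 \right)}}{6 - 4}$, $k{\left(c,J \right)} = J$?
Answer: $-182$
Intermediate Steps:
$M{\left(o \right)} = \frac{3}{2} + \frac{o}{2}$ ($M{\left(o \right)} = \frac{o + 3}{6 - 4} = \frac{3 + o}{2} = \left(3 + o\right) \frac{1}{2} = \frac{3}{2} + \frac{o}{2}$)
$N{\left(a \right)} = -2$ ($N{\left(a \right)} = \left(-4\right) 0 - 2 = 0 - 2 = -2$)
$-68 + k{\left(-3,3 \right)} \left(N{\left(M{\left(3 \right)} \right)} - 4 \cdot 9\right) = -68 + 3 \left(-2 - 4 \cdot 9\right) = -68 + 3 \left(-2 - 36\right) = -68 + 3 \left(-38\right) = -68 - 114 = -182$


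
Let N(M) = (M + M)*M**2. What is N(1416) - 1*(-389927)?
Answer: 5678708519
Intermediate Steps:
N(M) = 2*M**3 (N(M) = (2*M)*M**2 = 2*M**3)
N(1416) - 1*(-389927) = 2*1416**3 - 1*(-389927) = 2*2839159296 + 389927 = 5678318592 + 389927 = 5678708519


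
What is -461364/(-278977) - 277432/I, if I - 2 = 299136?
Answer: 30307178584/41726310913 ≈ 0.72633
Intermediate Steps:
I = 299138 (I = 2 + 299136 = 299138)
-461364/(-278977) - 277432/I = -461364/(-278977) - 277432/299138 = -461364*(-1/278977) - 277432*1/299138 = 461364/278977 - 138716/149569 = 30307178584/41726310913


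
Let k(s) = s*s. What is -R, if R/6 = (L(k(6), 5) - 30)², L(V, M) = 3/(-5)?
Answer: -140454/25 ≈ -5618.2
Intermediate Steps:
k(s) = s²
L(V, M) = -⅗ (L(V, M) = 3*(-⅕) = -⅗)
R = 140454/25 (R = 6*(-⅗ - 30)² = 6*(-153/5)² = 6*(23409/25) = 140454/25 ≈ 5618.2)
-R = -1*140454/25 = -140454/25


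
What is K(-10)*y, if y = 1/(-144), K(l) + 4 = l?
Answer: 7/72 ≈ 0.097222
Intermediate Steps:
K(l) = -4 + l
y = -1/144 ≈ -0.0069444
K(-10)*y = (-4 - 10)*(-1/144) = -14*(-1/144) = 7/72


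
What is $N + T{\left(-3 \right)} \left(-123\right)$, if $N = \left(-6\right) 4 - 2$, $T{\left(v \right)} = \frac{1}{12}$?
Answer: $- \frac{145}{4} \approx -36.25$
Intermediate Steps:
$T{\left(v \right)} = \frac{1}{12}$
$N = -26$ ($N = -24 - 2 = -26$)
$N + T{\left(-3 \right)} \left(-123\right) = -26 + \frac{1}{12} \left(-123\right) = -26 - \frac{41}{4} = - \frac{145}{4}$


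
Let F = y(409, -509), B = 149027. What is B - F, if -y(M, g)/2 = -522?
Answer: 147983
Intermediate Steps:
y(M, g) = 1044 (y(M, g) = -2*(-522) = 1044)
F = 1044
B - F = 149027 - 1*1044 = 149027 - 1044 = 147983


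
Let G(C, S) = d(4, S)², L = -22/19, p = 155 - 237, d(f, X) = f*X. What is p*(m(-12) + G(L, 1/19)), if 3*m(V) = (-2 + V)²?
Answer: -5805928/1083 ≈ -5361.0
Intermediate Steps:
d(f, X) = X*f
p = -82
L = -22/19 (L = -22*1/19 = -22/19 ≈ -1.1579)
m(V) = (-2 + V)²/3
G(C, S) = 16*S² (G(C, S) = (S*4)² = (4*S)² = 16*S²)
p*(m(-12) + G(L, 1/19)) = -82*((-2 - 12)²/3 + 16*(1/19)²) = -82*((⅓)*(-14)² + 16*(1/19)²) = -82*((⅓)*196 + 16*(1/361)) = -82*(196/3 + 16/361) = -82*70804/1083 = -5805928/1083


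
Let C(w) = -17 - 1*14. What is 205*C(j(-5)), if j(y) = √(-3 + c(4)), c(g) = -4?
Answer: -6355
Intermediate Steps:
j(y) = I*√7 (j(y) = √(-3 - 4) = √(-7) = I*√7)
C(w) = -31 (C(w) = -17 - 14 = -31)
205*C(j(-5)) = 205*(-31) = -6355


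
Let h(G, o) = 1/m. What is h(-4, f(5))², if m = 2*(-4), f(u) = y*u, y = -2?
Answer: 1/64 ≈ 0.015625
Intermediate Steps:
f(u) = -2*u
m = -8
h(G, o) = -⅛ (h(G, o) = 1/(-8) = -⅛)
h(-4, f(5))² = (-⅛)² = 1/64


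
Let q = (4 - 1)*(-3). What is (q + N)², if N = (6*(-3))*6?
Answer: 13689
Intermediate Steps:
q = -9 (q = 3*(-3) = -9)
N = -108 (N = -18*6 = -108)
(q + N)² = (-9 - 108)² = (-117)² = 13689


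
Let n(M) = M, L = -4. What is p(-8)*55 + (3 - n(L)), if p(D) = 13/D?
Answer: -659/8 ≈ -82.375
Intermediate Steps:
p(-8)*55 + (3 - n(L)) = (13/(-8))*55 + (3 - 1*(-4)) = (13*(-⅛))*55 + (3 + 4) = -13/8*55 + 7 = -715/8 + 7 = -659/8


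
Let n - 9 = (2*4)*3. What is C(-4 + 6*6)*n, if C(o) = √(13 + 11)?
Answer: 66*√6 ≈ 161.67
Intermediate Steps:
C(o) = 2*√6 (C(o) = √24 = 2*√6)
n = 33 (n = 9 + (2*4)*3 = 9 + 8*3 = 9 + 24 = 33)
C(-4 + 6*6)*n = (2*√6)*33 = 66*√6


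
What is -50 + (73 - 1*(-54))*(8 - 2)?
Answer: 712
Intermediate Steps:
-50 + (73 - 1*(-54))*(8 - 2) = -50 + (73 + 54)*6 = -50 + 127*6 = -50 + 762 = 712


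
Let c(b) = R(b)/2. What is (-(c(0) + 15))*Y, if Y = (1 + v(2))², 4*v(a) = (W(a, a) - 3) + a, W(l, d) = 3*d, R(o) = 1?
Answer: -2511/32 ≈ -78.469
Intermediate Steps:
c(b) = ½ (c(b) = 1/2 = 1*(½) = ½)
v(a) = -¾ + a (v(a) = ((3*a - 3) + a)/4 = ((-3 + 3*a) + a)/4 = (-3 + 4*a)/4 = -¾ + a)
Y = 81/16 (Y = (1 + (-¾ + 2))² = (1 + 5/4)² = (9/4)² = 81/16 ≈ 5.0625)
(-(c(0) + 15))*Y = -(½ + 15)*(81/16) = -1*31/2*(81/16) = -31/2*81/16 = -2511/32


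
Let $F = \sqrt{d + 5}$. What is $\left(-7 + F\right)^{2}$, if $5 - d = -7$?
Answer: $\left(7 - \sqrt{17}\right)^{2} \approx 8.2765$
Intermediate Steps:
$d = 12$ ($d = 5 - -7 = 5 + 7 = 12$)
$F = \sqrt{17}$ ($F = \sqrt{12 + 5} = \sqrt{17} \approx 4.1231$)
$\left(-7 + F\right)^{2} = \left(-7 + \sqrt{17}\right)^{2}$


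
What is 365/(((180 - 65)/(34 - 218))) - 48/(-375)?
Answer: -72984/125 ≈ -583.87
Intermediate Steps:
365/(((180 - 65)/(34 - 218))) - 48/(-375) = 365/((115/(-184))) - 48*(-1/375) = 365/((115*(-1/184))) + 16/125 = 365/(-5/8) + 16/125 = 365*(-8/5) + 16/125 = -584 + 16/125 = -72984/125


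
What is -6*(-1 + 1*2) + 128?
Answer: 122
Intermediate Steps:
-6*(-1 + 1*2) + 128 = -6*(-1 + 2) + 128 = -6*1 + 128 = -6 + 128 = 122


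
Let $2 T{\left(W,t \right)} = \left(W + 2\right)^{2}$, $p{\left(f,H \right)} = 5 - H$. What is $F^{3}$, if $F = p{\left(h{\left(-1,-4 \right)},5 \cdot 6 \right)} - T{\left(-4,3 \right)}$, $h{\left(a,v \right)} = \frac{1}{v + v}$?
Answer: $-19683$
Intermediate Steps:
$h{\left(a,v \right)} = \frac{1}{2 v}$
$T{\left(W,t \right)} = \frac{\left(2 + W\right)^{2}}{2}$ ($T{\left(W,t \right)} = \frac{\left(W + 2\right)^{2}}{2} = \frac{\left(2 + W\right)^{2}}{2}$)
$F = -27$ ($F = \left(5 - 5 \cdot 6\right) - \frac{\left(2 - 4\right)^{2}}{2} = \left(5 - 30\right) - \frac{\left(-2\right)^{2}}{2} = \left(5 - 30\right) - \frac{1}{2} \cdot 4 = -25 - 2 = -27$)
$F^{3} = \left(-27\right)^{3} = -19683$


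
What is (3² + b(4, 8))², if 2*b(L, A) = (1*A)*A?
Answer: 1681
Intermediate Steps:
b(L, A) = A²/2 (b(L, A) = ((1*A)*A)/2 = (A*A)/2 = A²/2)
(3² + b(4, 8))² = (3² + (½)*8²)² = (9 + (½)*64)² = (9 + 32)² = 41² = 1681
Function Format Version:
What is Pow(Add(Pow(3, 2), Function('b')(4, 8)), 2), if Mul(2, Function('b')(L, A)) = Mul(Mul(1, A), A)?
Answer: 1681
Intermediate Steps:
Function('b')(L, A) = Mul(Rational(1, 2), Pow(A, 2)) (Function('b')(L, A) = Mul(Rational(1, 2), Mul(Mul(1, A), A)) = Mul(Rational(1, 2), Mul(A, A)) = Mul(Rational(1, 2), Pow(A, 2)))
Pow(Add(Pow(3, 2), Function('b')(4, 8)), 2) = Pow(Add(Pow(3, 2), Mul(Rational(1, 2), Pow(8, 2))), 2) = Pow(Add(9, Mul(Rational(1, 2), 64)), 2) = Pow(Add(9, 32), 2) = Pow(41, 2) = 1681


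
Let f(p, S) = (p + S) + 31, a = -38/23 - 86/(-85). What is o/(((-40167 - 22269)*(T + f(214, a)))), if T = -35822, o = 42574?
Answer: 41616085/2171345731566 ≈ 1.9166e-5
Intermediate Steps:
a = -1252/1955 (a = -38*1/23 - 86*(-1/85) = -38/23 + 86/85 = -1252/1955 ≈ -0.64041)
f(p, S) = 31 + S + p (f(p, S) = (S + p) + 31 = 31 + S + p)
o/(((-40167 - 22269)*(T + f(214, a)))) = 42574/(((-40167 - 22269)*(-35822 + (31 - 1252/1955 + 214)))) = 42574/((-62436*(-35822 + 477723/1955))) = 42574/((-62436*(-69554287/1955))) = 42574/(4342691463132/1955) = 42574*(1955/4342691463132) = 41616085/2171345731566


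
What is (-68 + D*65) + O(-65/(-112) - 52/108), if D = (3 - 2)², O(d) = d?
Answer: -8773/3024 ≈ -2.9011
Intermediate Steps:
D = 1 (D = 1² = 1)
(-68 + D*65) + O(-65/(-112) - 52/108) = (-68 + 1*65) + (-65/(-112) - 52/108) = (-68 + 65) + (-65*(-1/112) - 52*1/108) = -3 + (65/112 - 13/27) = -3 + 299/3024 = -8773/3024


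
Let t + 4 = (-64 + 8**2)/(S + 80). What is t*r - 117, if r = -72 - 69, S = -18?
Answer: 447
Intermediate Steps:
r = -141
t = -4 (t = -4 + (-64 + 8**2)/(-18 + 80) = -4 + (-64 + 64)/62 = -4 + 0*(1/62) = -4 + 0 = -4)
t*r - 117 = -4*(-141) - 117 = 564 - 117 = 447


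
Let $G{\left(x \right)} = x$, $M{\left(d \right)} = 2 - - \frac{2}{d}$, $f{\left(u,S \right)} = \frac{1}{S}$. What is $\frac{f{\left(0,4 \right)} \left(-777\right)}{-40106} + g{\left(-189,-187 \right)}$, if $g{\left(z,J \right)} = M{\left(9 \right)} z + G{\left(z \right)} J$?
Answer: $\frac{5602488129}{160424} \approx 34923.0$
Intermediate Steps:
$M{\left(d \right)} = 2 + \frac{2}{d}$
$g{\left(z,J \right)} = \frac{20 z}{9} + J z$ ($g{\left(z,J \right)} = \left(2 + \frac{2}{9}\right) z + z J = \left(2 + 2 \cdot \frac{1}{9}\right) z + J z = \left(2 + \frac{2}{9}\right) z + J z = \frac{20 z}{9} + J z$)
$\frac{f{\left(0,4 \right)} \left(-777\right)}{-40106} + g{\left(-189,-187 \right)} = \frac{\frac{1}{4} \left(-777\right)}{-40106} + \frac{1}{9} \left(-189\right) \left(20 + 9 \left(-187\right)\right) = \frac{1}{4} \left(-777\right) \left(- \frac{1}{40106}\right) + \frac{1}{9} \left(-189\right) \left(20 - 1683\right) = \left(- \frac{777}{4}\right) \left(- \frac{1}{40106}\right) + \frac{1}{9} \left(-189\right) \left(-1663\right) = \frac{777}{160424} + 34923 = \frac{5602488129}{160424}$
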